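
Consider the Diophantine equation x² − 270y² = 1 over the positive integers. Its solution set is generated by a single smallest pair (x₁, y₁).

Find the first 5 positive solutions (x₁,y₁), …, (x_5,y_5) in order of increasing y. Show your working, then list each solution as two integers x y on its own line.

5291 322
55989361 3407404
592479412811 36057148806
6269617090376641 381556745257688
66345087457886202251 4037633442259705610

d=270: √d = [16; 2,3,6,3,2,32] (ℓ=6, even), read p_5/q_5
k=0  a_k=16  p_k/q_k = 16/1
k=1  a_k=2  p_k/q_k = 33/2
k=2  a_k=3  p_k/q_k = 115/7
k=3  a_k=6  p_k/q_k = 723/44
k=4  a_k=3  p_k/q_k = 2284/139
k=5  a_k=2  p_k/q_k = 5291/322
fundamental: x₁=5291, y₁=322  (since 27994681 − 270·103684 = 1)
k=2:  x_2 = 5291·5291+270·322·322 = 55989361,  y_2 = 5291·322+322·5291 = 3407404
k=3:  x_3 = 5291·55989361+270·322·3407404 = 592479412811,  y_3 = 5291·3407404+322·55989361 = 36057148806
k=4:  x_4 = 5291·592479412811+270·322·36057148806 = 6269617090376641,  y_4 = 5291·36057148806+322·592479412811 = 381556745257688
k=5:  x_5 = 5291·6269617090376641+270·322·381556745257688 = 66345087457886202251,  y_5 = 5291·381556745257688+322·6269617090376641 = 4037633442259705610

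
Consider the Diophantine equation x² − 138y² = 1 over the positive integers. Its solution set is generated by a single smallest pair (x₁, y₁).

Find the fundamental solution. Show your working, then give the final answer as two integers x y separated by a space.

√138 → a₀=11, period (1,2,1,22); ℓ=4 even so k=3
i=0: a=11 ⇒ p=11, q=1
…
i=2: a=2 ⇒ p=35, q=3
i=3: a=1 ⇒ p=47, q=4
fundamental: x₁=47, y₁=4  (since 2209 − 138·16 = 1)

47 4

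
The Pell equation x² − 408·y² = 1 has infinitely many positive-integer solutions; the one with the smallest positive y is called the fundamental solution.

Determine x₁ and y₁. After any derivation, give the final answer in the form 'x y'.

d=408: √d = [20; 5,40] (ℓ=2, even), read p_1/q_1
step 0: (20, 1)  from 20·(1,0) + (0,1)
step 1: (101, 5)  from 5·(20,1) + (1,0)
fundamental: x₁=101, y₁=5  (since 10201 − 408·25 = 1)

101 5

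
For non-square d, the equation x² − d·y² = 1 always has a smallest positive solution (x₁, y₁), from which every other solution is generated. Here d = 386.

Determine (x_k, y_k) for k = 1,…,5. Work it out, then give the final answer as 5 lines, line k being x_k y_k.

d=386: √d = [19; 1,1,1,4,1,18,1,4,1,1,1,38] (ℓ=12, even), read p_11/q_11
step 0: (19, 1)  from 19·(1,0) + (0,1)
…
step 4: (275, 14)  from 4·(59,3) + (39,2)
…
step 6: (6287, 320)  from 18·(334,17) + (275,14)
step 7: (6621, 337)  from 1·(6287,320) + (334,17)
step 8: (32771, 1668)  from 4·(6621,337) + (6287,320)
step 9: (39392, 2005)  from 1·(32771,1668) + (6621,337)
step 10: (72163, 3673)  from 1·(39392,2005) + (32771,1668)
step 11: (111555, 5678)  from 1·(72163,3673) + (39392,2005)
fundamental: x₁=111555, y₁=5678  (since 12444518025 − 386·32239684 = 1)
n=2: (111555,5678)∘(111555,5678) = (111555·111555+386·5678·5678, 111555·5678+5678·111555) = (24889036049,1266818580)
n=3: (24889036049,1266818580)∘(111555,5678) = (111555·24889036049+386·5678·1266818580, 111555·1266818580+5678·24889036049) = (5552992832780835,282639893378122)
n=4: (5552992832780835,282639893378122)∘(111555,5678) = (111555·5552992832780835+386·5678·282639893378122, 111555·282639893378122+5678·5552992832780835) = (1238928230896843060801,63059786610325980840)
n=5: (1238928230896843060801,63059786610325980840)∘(111555,5678) = (111555·1238928230896843060801+386·5678·63059786610325980840, 111555·63059786610325980840+5678·1238928230896843060801) = (276417277589841662462530275,14069268990347189691834278)

111555 5678
24889036049 1266818580
5552992832780835 282639893378122
1238928230896843060801 63059786610325980840
276417277589841662462530275 14069268990347189691834278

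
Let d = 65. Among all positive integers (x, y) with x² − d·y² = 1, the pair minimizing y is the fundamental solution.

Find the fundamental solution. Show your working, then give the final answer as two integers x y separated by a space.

129 16

d=65: √d = [8; 16] (ℓ=1, odd), read p_1/q_1
i=0: a=8 ⇒ p=8, q=1
i=1: a=16 ⇒ p=129, q=16
fundamental: x₁=129, y₁=16  (since 16641 − 65·256 = 1)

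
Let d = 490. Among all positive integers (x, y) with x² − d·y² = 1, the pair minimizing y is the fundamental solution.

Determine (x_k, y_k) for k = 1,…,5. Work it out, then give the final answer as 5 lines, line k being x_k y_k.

d=490: √d = [22; 7,2,1,4,4,4,1,2,7,44] (ℓ=10, even), read p_9/q_9
step 0: (22, 1)  from 22·(1,0) + (0,1)
…
step 2: (332, 15)  from 2·(155,7) + (22,1)
…
step 4: (2280, 103)  from 4·(487,22) + (332,15)
step 5: (9607, 434)  from 4·(2280,103) + (487,22)
…
step 7: (50315, 2273)  from 1·(40708,1839) + (9607,434)
step 8: (141338, 6385)  from 2·(50315,2273) + (40708,1839)
step 9: (1039681, 46968)  from 7·(141338,6385) + (50315,2273)
fundamental: x₁=1039681, y₁=46968  (since 1080936581761 − 490·2205993024 = 1)
(1039681+46968√490)^2 = 2161873163521 + 97663474416√490
(1039681+46968√490)^3 = 4495316905044313921 + 203077717488555624√490
(1039681+46968√490)^4 = 9347391150304592810234881 + 422272088792340335957472√490
(1039681+46968√490)^5 = 19436609957075163398170578312001 + 878056535095215307939712337240√490

1039681 46968
2161873163521 97663474416
4495316905044313921 203077717488555624
9347391150304592810234881 422272088792340335957472
19436609957075163398170578312001 878056535095215307939712337240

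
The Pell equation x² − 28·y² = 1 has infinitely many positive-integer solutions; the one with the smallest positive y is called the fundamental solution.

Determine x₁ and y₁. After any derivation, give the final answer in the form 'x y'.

[5; 3,2,3,10] for √28; ℓ=4 ⇒ convergent index 3
i=0: a=5 ⇒ p=5, q=1
i=1: a=3 ⇒ p=16, q=3
i=2: a=2 ⇒ p=37, q=7
i=3: a=3 ⇒ p=127, q=24
→ (127, 24).  Check: 127²=16129, 28·24²=16128, difference 1.

127 24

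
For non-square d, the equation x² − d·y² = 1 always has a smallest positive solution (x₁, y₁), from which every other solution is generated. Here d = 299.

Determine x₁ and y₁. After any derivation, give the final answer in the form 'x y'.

415 24

√299 = [17; 3,2,3,34, …], period ℓ=4 (even) → k=3
k=0  a_k=17  p_k/q_k = 17/1
…
k=2  a_k=2  p_k/q_k = 121/7
k=3  a_k=3  p_k/q_k = 415/24
fundamental: x₁=415, y₁=24  (since 172225 − 299·576 = 1)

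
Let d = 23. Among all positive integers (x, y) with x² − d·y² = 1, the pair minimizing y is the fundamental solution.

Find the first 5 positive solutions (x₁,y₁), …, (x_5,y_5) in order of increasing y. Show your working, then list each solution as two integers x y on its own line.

√23 = [4; 1,3,1,8, …], period ℓ=4 (even) → k=3
k=0  a_k=4  p_k/q_k = 4/1
…
k=2  a_k=3  p_k/q_k = 19/4
k=3  a_k=1  p_k/q_k = 24/5
(x₁, y₁) = (24, 5);  24² − 23·5² = 1 ✓
(24+5√23)^2 = 1151 + 240√23
(24+5√23)^3 = 55224 + 11515√23
(24+5√23)^4 = 2649601 + 552480√23
(24+5√23)^5 = 127125624 + 26507525√23

24 5
1151 240
55224 11515
2649601 552480
127125624 26507525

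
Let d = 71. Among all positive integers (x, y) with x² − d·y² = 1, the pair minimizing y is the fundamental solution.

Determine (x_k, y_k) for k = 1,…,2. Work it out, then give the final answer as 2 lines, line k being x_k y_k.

3480 413
24220799 2874480

d=71: √d = [8; 2,2,1,7,1,2,2,16] (ℓ=8, even), read p_7/q_7
i=0: a=8 ⇒ p=8, q=1
i=1: a=2 ⇒ p=17, q=2
i=2: a=2 ⇒ p=42, q=5
i=3: a=1 ⇒ p=59, q=7
…
i=5: a=1 ⇒ p=514, q=61
i=6: a=2 ⇒ p=1483, q=176
i=7: a=2 ⇒ p=3480, q=413
→ (3480, 413).  Check: 3480²=12110400, 71·413²=12110399, difference 1.
(x_2, y_2) = (3480·3480 + 71·413·413, 3480·413 + 413·3480) = (24220799, 2874480)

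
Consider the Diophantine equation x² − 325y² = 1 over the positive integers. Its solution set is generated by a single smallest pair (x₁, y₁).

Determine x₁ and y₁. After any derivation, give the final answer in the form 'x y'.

649 36

[18; 36] for √325; ℓ=1 ⇒ convergent index 1
k=0  a_k=18  p_k/q_k = 18/1
k=1  a_k=36  p_k/q_k = 649/36
fundamental: x₁=649, y₁=36  (since 421201 − 325·1296 = 1)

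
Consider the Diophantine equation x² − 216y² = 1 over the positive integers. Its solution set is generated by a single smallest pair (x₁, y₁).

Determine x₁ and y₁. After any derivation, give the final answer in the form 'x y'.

485 33

[14; 1,2,3,2,1,28] for √216; ℓ=6 ⇒ convergent index 5
i=0: a=14 ⇒ p=14, q=1
i=1: a=1 ⇒ p=15, q=1
i=2: a=2 ⇒ p=44, q=3
…
i=4: a=2 ⇒ p=338, q=23
i=5: a=1 ⇒ p=485, q=33
fundamental: x₁=485, y₁=33  (since 235225 − 216·1089 = 1)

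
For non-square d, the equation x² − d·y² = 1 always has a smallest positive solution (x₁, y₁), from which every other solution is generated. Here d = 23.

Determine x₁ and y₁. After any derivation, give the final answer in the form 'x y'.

√23 = [4; 1,3,1,8, …], period ℓ=4 (even) → k=3
step 0: (4, 1)  from 4·(1,0) + (0,1)
…
step 2: (19, 4)  from 3·(5,1) + (4,1)
step 3: (24, 5)  from 1·(19,4) + (5,1)
(x₁, y₁) = (24, 5);  24² − 23·5² = 1 ✓

24 5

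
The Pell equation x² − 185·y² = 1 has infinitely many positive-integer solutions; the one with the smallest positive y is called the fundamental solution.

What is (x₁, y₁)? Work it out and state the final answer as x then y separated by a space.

9249 680

[13; 1,1,1,1,26] for √185; ℓ=5 ⇒ convergent index 9
k=0  a_k=13  p_k/q_k = 13/1
k=1  a_k=1  p_k/q_k = 14/1
…
k=3  a_k=1  p_k/q_k = 41/3
k=4  a_k=1  p_k/q_k = 68/5
k=5  a_k=26  p_k/q_k = 1809/133
k=6  a_k=1  p_k/q_k = 1877/138
k=7  a_k=1  p_k/q_k = 3686/271
k=8  a_k=1  p_k/q_k = 5563/409
k=9  a_k=1  p_k/q_k = 9249/680
fundamental: x₁=9249, y₁=680  (since 85544001 − 185·462400 = 1)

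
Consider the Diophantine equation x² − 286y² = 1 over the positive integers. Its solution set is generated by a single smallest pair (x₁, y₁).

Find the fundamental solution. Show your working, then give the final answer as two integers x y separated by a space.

√286 → a₀=16, period (1,10,3,3,2,3,3,10,1,32); ℓ=10 even so k=9
k=0  a_k=16  p_k/q_k = 16/1
…
k=8  a_k=10  p_k/q_k = 512132/30283
k=9  a_k=1  p_k/q_k = 561835/33222
→ (561835, 33222).  Check: 561835²=315658567225, 286·33222²=315658567224, difference 1.

561835 33222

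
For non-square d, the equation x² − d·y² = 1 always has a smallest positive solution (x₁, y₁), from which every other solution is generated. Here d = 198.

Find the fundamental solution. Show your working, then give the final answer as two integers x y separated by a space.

d=198: √d = [14; 14,28] (ℓ=2, even), read p_1/q_1
step 0: (14, 1)  from 14·(1,0) + (0,1)
step 1: (197, 14)  from 14·(14,1) + (1,0)
→ (197, 14).  Check: 197²=38809, 198·14²=38808, difference 1.

197 14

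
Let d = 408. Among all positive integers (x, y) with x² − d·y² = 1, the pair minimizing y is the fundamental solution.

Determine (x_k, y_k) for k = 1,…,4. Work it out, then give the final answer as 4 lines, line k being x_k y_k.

101 5
20401 1010
4120901 204015
832401601 41210020

√408 → a₀=20, period (5,40); ℓ=2 even so k=1
step 0: (20, 1)  from 20·(1,0) + (0,1)
step 1: (101, 5)  from 5·(20,1) + (1,0)
fundamental: x₁=101, y₁=5  (since 10201 − 408·25 = 1)
(x_2, y_2) = (101·101 + 408·5·5, 101·5 + 5·101) = (20401, 1010)
(x_3, y_3) = (101·20401 + 408·5·1010, 101·1010 + 5·20401) = (4120901, 204015)
(x_4, y_4) = (101·4120901 + 408·5·204015, 101·204015 + 5·4120901) = (832401601, 41210020)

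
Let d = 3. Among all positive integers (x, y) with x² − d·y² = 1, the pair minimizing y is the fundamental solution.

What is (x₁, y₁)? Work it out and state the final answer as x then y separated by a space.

√3 = [1; 1,2, …], period ℓ=2 (even) → k=1
step 0: (1, 1)  from 1·(1,0) + (0,1)
step 1: (2, 1)  from 1·(1,1) + (1,0)
→ (2, 1).  Check: 2²=4, 3·1²=3, difference 1.

2 1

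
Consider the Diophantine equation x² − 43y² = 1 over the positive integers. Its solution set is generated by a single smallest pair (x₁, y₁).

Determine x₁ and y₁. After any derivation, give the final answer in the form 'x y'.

3482 531

√43 → a₀=6, period (1,1,3,1,5,1,3,1,1,12); ℓ=10 even so k=9
i=0: a=6 ⇒ p=6, q=1
i=1: a=1 ⇒ p=7, q=1
…
i=5: a=5 ⇒ p=341, q=52
i=6: a=1 ⇒ p=400, q=61
i=7: a=3 ⇒ p=1541, q=235
i=8: a=1 ⇒ p=1941, q=296
i=9: a=1 ⇒ p=3482, q=531
(x₁, y₁) = (3482, 531);  3482² − 43·531² = 1 ✓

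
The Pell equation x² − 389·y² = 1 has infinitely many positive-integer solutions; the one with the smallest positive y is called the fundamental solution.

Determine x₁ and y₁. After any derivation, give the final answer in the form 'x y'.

3287049 166660

d=389: √d = [19; 1,2,1,1,1,1,2,1,38] (ℓ=9, odd), read p_17/q_17
k=0  a_k=19  p_k/q_k = 19/1
k=1  a_k=1  p_k/q_k = 20/1
k=2  a_k=2  p_k/q_k = 59/3
…
k=4  a_k=1  p_k/q_k = 138/7
k=5  a_k=1  p_k/q_k = 217/11
k=6  a_k=1  p_k/q_k = 355/18
…
k=8  a_k=1  p_k/q_k = 1282/65
…
k=11  a_k=2  p_k/q_k = 151493/7681
k=12  a_k=1  p_k/q_k = 202418/10263
k=13  a_k=1  p_k/q_k = 353911/17944
…
k=15  a_k=1  p_k/q_k = 910240/46151
k=16  a_k=2  p_k/q_k = 2376809/120509
k=17  a_k=1  p_k/q_k = 3287049/166660
fundamental: x₁=3287049, y₁=166660  (since 10804691128401 − 389·27775555600 = 1)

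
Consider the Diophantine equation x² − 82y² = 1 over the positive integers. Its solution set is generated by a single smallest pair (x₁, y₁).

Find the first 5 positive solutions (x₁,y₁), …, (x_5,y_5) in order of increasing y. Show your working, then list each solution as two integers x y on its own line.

163 18
53137 5868
17322499 1912950
5647081537 623615832
1840931258563 203296848282

d=82: √d = [9; 18] (ℓ=1, odd), read p_1/q_1
k=0  a_k=9  p_k/q_k = 9/1
k=1  a_k=18  p_k/q_k = 163/18
→ (163, 18).  Check: 163²=26569, 82·18²=26568, difference 1.
(x_2, y_2) = (163·163 + 82·18·18, 163·18 + 18·163) = (53137, 5868)
(x_3, y_3) = (163·53137 + 82·18·5868, 163·5868 + 18·53137) = (17322499, 1912950)
(x_4, y_4) = (163·17322499 + 82·18·1912950, 163·1912950 + 18·17322499) = (5647081537, 623615832)
(x_5, y_5) = (163·5647081537 + 82·18·623615832, 163·623615832 + 18·5647081537) = (1840931258563, 203296848282)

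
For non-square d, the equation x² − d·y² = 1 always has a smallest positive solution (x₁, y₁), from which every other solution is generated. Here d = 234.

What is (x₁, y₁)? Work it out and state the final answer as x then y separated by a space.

5201 340

√234 → a₀=15, period (3,2,1,2,1,2,3,30); ℓ=8 even so k=7
k=0  a_k=15  p_k/q_k = 15/1
k=1  a_k=3  p_k/q_k = 46/3
k=2  a_k=2  p_k/q_k = 107/7
k=3  a_k=1  p_k/q_k = 153/10
k=4  a_k=2  p_k/q_k = 413/27
k=5  a_k=1  p_k/q_k = 566/37
k=6  a_k=2  p_k/q_k = 1545/101
k=7  a_k=3  p_k/q_k = 5201/340
fundamental: x₁=5201, y₁=340  (since 27050401 − 234·115600 = 1)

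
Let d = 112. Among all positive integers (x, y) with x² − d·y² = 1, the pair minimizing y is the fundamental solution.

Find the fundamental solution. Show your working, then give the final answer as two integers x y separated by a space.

127 12

[10; 1,1,2,1,1,20] for √112; ℓ=6 ⇒ convergent index 5
a_0=10:  p_0=10·1+0=10,  q_0=10·0+1=1
a_1=1:  p_1=1·10+1=11,  q_1=1·1+0=1
a_2=1:  p_2=1·11+10=21,  q_2=1·1+1=2
a_3=2:  p_3=2·21+11=53,  q_3=2·2+1=5
a_4=1:  p_4=1·53+21=74,  q_4=1·5+2=7
a_5=1:  p_5=1·74+53=127,  q_5=1·7+5=12
(x₁, y₁) = (127, 12);  127² − 112·12² = 1 ✓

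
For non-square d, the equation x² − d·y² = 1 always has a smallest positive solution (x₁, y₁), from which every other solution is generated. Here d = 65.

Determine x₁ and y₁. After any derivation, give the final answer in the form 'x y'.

d=65: √d = [8; 16] (ℓ=1, odd), read p_1/q_1
k=0  a_k=8  p_k/q_k = 8/1
k=1  a_k=16  p_k/q_k = 129/16
(x₁, y₁) = (129, 16);  129² − 65·16² = 1 ✓

129 16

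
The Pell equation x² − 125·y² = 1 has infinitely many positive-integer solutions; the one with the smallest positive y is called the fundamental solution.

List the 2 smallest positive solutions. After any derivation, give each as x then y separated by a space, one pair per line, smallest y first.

√125 = [11; 5,1,1,5,22, …], period ℓ=5 (odd) → k=9
k=0  a_k=11  p_k/q_k = 11/1
…
k=5  a_k=22  p_k/q_k = 15127/1353
k=6  a_k=5  p_k/q_k = 76317/6826
k=7  a_k=1  p_k/q_k = 91444/8179
k=8  a_k=1  p_k/q_k = 167761/15005
k=9  a_k=5  p_k/q_k = 930249/83204
(x₁, y₁) = (930249, 83204);  930249² − 125·83204² = 1 ✓
k=2:  x_2 = 930249·930249+125·83204·83204 = 1730726404001,  y_2 = 930249·83204+83204·930249 = 154800875592

930249 83204
1730726404001 154800875592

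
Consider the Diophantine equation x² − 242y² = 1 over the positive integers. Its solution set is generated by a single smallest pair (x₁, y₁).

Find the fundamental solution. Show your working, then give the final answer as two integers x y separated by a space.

19601 1260

d=242: √d = [15; 1,1,3,1,14,1,3,1,1,30] (ℓ=10, even), read p_9/q_9
i=0: a=15 ⇒ p=15, q=1
i=1: a=1 ⇒ p=16, q=1
…
i=6: a=1 ⇒ p=2209, q=142
…
i=8: a=1 ⇒ p=10905, q=701
i=9: a=1 ⇒ p=19601, q=1260
fundamental: x₁=19601, y₁=1260  (since 384199201 − 242·1587600 = 1)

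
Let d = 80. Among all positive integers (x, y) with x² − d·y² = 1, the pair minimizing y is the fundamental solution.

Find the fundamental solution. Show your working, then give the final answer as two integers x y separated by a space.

9 1

[8; 1,16] for √80; ℓ=2 ⇒ convergent index 1
a_0=8:  p_0=8·1+0=8,  q_0=8·0+1=1
a_1=1:  p_1=1·8+1=9,  q_1=1·1+0=1
(x₁, y₁) = (9, 1);  9² − 80·1² = 1 ✓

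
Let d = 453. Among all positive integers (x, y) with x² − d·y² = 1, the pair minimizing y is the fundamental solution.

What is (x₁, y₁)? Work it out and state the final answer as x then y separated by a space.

1653751 77700

√453 → a₀=21, period (3,1,1,10,14,10,1,1,3,42); ℓ=10 even so k=9
step 0: (21, 1)  from 21·(1,0) + (0,1)
step 1: (64, 3)  from 3·(21,1) + (1,0)
step 2: (85, 4)  from 1·(64,3) + (21,1)
step 3: (149, 7)  from 1·(85,4) + (64,3)
…
step 5: (22199, 1043)  from 14·(1575,74) + (149,7)
step 6: (223565, 10504)  from 10·(22199,1043) + (1575,74)
step 7: (245764, 11547)  from 1·(223565,10504) + (22199,1043)
step 8: (469329, 22051)  from 1·(245764,11547) + (223565,10504)
step 9: (1653751, 77700)  from 3·(469329,22051) + (245764,11547)
→ (1653751, 77700).  Check: 1653751²=2734892370001, 453·77700²=2734892370000, difference 1.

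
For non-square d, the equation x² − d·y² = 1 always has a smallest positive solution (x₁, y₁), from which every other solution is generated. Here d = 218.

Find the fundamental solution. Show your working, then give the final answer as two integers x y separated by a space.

d=218: √d = [14; 1,3,3,1,28] (ℓ=5, odd), read p_9/q_9
step 0: (14, 1)  from 14·(1,0) + (0,1)
step 1: (15, 1)  from 1·(14,1) + (1,0)
step 2: (59, 4)  from 3·(15,1) + (14,1)
step 3: (192, 13)  from 3·(59,4) + (15,1)
step 4: (251, 17)  from 1·(192,13) + (59,4)
…
step 7: (29633, 2007)  from 3·(7471,506) + (7220,489)
step 8: (96370, 6527)  from 3·(29633,2007) + (7471,506)
step 9: (126003, 8534)  from 1·(96370,6527) + (29633,2007)
→ (126003, 8534).  Check: 126003²=15876756009, 218·8534²=15876756008, difference 1.

126003 8534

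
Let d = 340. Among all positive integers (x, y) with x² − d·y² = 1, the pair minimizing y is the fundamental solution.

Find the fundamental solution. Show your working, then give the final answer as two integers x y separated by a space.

285769 15498

d=340: √d = [18; 2,3,1,1,1,…,3,2,36] (ℓ=14, even), read p_13/q_13
i=0: a=18 ⇒ p=18, q=1
…
i=3: a=1 ⇒ p=166, q=9
i=4: a=1 ⇒ p=295, q=16
i=5: a=1 ⇒ p=461, q=25
i=6: a=1 ⇒ p=756, q=41
…
i=8: a=1 ⇒ p=7265, q=394
i=9: a=1 ⇒ p=13774, q=747
i=10: a=1 ⇒ p=21039, q=1141
i=11: a=1 ⇒ p=34813, q=1888
i=12: a=3 ⇒ p=125478, q=6805
i=13: a=2 ⇒ p=285769, q=15498
(x₁, y₁) = (285769, 15498);  285769² − 340·15498² = 1 ✓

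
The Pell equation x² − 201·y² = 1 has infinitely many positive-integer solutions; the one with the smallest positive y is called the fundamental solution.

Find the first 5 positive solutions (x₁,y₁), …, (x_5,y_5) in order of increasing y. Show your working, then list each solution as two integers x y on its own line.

515095 36332
530645718049 37428863080
546665912276384215 38558840456348868
563169756167477608732801 39722931849688611461840
580171851105627091828167877975 40922167162192151801416600732

√201 → a₀=14, period (5,1,1,1,2,…,1,5,28); ℓ=14 even so k=13
a_0=14:  p_0=14·1+0=14,  q_0=14·0+1=1
a_1=5:  p_1=5·14+1=71,  q_1=5·1+0=5
a_2=1:  p_2=1·71+14=85,  q_2=1·5+1=6
a_3=1:  p_3=1·85+71=156,  q_3=1·6+5=11
a_4=1:  p_4=1·156+85=241,  q_4=1·11+6=17
a_5=2:  p_5=2·241+156=638,  q_5=2·17+11=45
…
a_7=8:  p_7=8·879+638=7670,  q_7=8·62+45=541
a_8=1:  p_8=1·7670+879=8549,  q_8=1·541+62=603
…
a_10=1:  p_10=1·24768+8549=33317,  q_10=1·1747+603=2350
a_11=1:  p_11=1·33317+24768=58085,  q_11=1·2350+1747=4097
a_12=1:  p_12=1·58085+33317=91402,  q_12=1·4097+2350=6447
a_13=5:  p_13=5·91402+58085=515095,  q_13=5·6447+4097=36332
(x₁, y₁) = (515095, 36332);  515095² − 201·36332² = 1 ✓
k=2:  x_2 = 515095·515095+201·36332·36332 = 530645718049,  y_2 = 515095·36332+36332·515095 = 37428863080
k=3:  x_3 = 515095·530645718049+201·36332·37428863080 = 546665912276384215,  y_3 = 515095·37428863080+36332·530645718049 = 38558840456348868
k=4:  x_4 = 515095·546665912276384215+201·36332·38558840456348868 = 563169756167477608732801,  y_4 = 515095·38558840456348868+36332·546665912276384215 = 39722931849688611461840
k=5:  x_5 = 515095·563169756167477608732801+201·36332·39722931849688611461840 = 580171851105627091828167877975,  y_5 = 515095·39722931849688611461840+36332·563169756167477608732801 = 40922167162192151801416600732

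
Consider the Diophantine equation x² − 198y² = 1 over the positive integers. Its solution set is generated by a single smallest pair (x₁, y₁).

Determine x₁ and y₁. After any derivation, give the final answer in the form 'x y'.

197 14

[14; 14,28] for √198; ℓ=2 ⇒ convergent index 1
k=0  a_k=14  p_k/q_k = 14/1
k=1  a_k=14  p_k/q_k = 197/14
fundamental: x₁=197, y₁=14  (since 38809 − 198·196 = 1)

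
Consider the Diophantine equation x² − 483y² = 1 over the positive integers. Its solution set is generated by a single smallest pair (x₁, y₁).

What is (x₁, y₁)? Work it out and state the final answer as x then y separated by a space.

√483 = [21; 1,42, …], period ℓ=2 (even) → k=1
step 0: (21, 1)  from 21·(1,0) + (0,1)
step 1: (22, 1)  from 1·(21,1) + (1,0)
fundamental: x₁=22, y₁=1  (since 484 − 483·1 = 1)

22 1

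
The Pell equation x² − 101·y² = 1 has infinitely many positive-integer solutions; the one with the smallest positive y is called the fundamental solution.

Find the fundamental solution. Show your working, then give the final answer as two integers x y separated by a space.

d=101: √d = [10; 20] (ℓ=1, odd), read p_1/q_1
k=0  a_k=10  p_k/q_k = 10/1
k=1  a_k=20  p_k/q_k = 201/20
→ (201, 20).  Check: 201²=40401, 101·20²=40400, difference 1.

201 20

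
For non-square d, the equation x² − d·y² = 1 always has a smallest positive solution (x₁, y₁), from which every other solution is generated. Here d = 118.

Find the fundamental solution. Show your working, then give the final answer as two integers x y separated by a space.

[10; 1,6,3,2,10,2,3,6,1,20] for √118; ℓ=10 ⇒ convergent index 9
a_0=10:  p_0=10·1+0=10,  q_0=10·0+1=1
…
a_2=6:  p_2=6·11+10=76,  q_2=6·1+1=7
…
a_4=2:  p_4=2·239+76=554,  q_4=2·22+7=51
a_5=10:  p_5=10·554+239=5779,  q_5=10·51+22=532
a_6=2:  p_6=2·5779+554=12112,  q_6=2·532+51=1115
a_7=3:  p_7=3·12112+5779=42115,  q_7=3·1115+532=3877
a_8=6:  p_8=6·42115+12112=264802,  q_8=6·3877+1115=24377
a_9=1:  p_9=1·264802+42115=306917,  q_9=1·24377+3877=28254
→ (306917, 28254).  Check: 306917²=94198044889, 118·28254²=94198044888, difference 1.

306917 28254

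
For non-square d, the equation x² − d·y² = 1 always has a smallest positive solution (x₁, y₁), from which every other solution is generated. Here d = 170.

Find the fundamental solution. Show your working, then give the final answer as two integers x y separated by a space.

[13; 26] for √170; ℓ=1 ⇒ convergent index 1
step 0: (13, 1)  from 13·(1,0) + (0,1)
step 1: (339, 26)  from 26·(13,1) + (1,0)
(x₁, y₁) = (339, 26);  339² − 170·26² = 1 ✓

339 26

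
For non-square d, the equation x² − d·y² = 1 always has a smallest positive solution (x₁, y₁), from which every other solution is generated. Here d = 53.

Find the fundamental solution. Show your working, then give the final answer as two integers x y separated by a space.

66249 9100

d=53: √d = [7; 3,1,1,3,14] (ℓ=5, odd), read p_9/q_9
step 0: (7, 1)  from 7·(1,0) + (0,1)
…
step 2: (29, 4)  from 1·(22,3) + (7,1)
…
step 6: (7979, 1096)  from 3·(2599,357) + (182,25)
step 7: (10578, 1453)  from 1·(7979,1096) + (2599,357)
step 8: (18557, 2549)  from 1·(10578,1453) + (7979,1096)
step 9: (66249, 9100)  from 3·(18557,2549) + (10578,1453)
fundamental: x₁=66249, y₁=9100  (since 4388930001 − 53·82810000 = 1)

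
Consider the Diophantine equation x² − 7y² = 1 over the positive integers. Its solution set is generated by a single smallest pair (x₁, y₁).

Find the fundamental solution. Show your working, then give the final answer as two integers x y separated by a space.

√7 = [2; 1,1,1,4, …], period ℓ=4 (even) → k=3
k=0  a_k=2  p_k/q_k = 2/1
k=1  a_k=1  p_k/q_k = 3/1
k=2  a_k=1  p_k/q_k = 5/2
k=3  a_k=1  p_k/q_k = 8/3
→ (8, 3).  Check: 8²=64, 7·3²=63, difference 1.

8 3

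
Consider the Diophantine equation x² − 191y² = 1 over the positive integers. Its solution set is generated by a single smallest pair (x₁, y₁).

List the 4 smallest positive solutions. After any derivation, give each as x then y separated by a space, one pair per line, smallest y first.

√191 → a₀=13, period (1,4,1,1,3,…,4,1,26); ℓ=16 even so k=15
a_0=13:  p_0=13·1+0=13,  q_0=13·0+1=1
a_1=1:  p_1=1·13+1=14,  q_1=1·1+0=1
a_2=4:  p_2=4·14+13=69,  q_2=4·1+1=5
a_3=1:  p_3=1·69+14=83,  q_3=1·5+1=6
a_4=1:  p_4=1·83+69=152,  q_4=1·6+5=11
a_5=3:  p_5=3·152+83=539,  q_5=3·11+6=39
…
a_7=2:  p_7=2·1230+539=2999,  q_7=2·89+39=217
…
a_9=2:  p_9=2·40217+2999=83433,  q_9=2·2910+217=6037
…
a_11=3:  p_11=3·207083+83433=704682,  q_11=3·14984+6037=50989
a_12=1:  p_12=1·704682+207083=911765,  q_12=1·50989+14984=65973
a_13=1:  p_13=1·911765+704682=1616447,  q_13=1·65973+50989=116962
a_14=4:  p_14=4·1616447+911765=7377553,  q_14=4·116962+65973=533821
a_15=1:  p_15=1·7377553+1616447=8994000,  q_15=1·533821+116962=650783
(x₁, y₁) = (8994000, 650783);  8994000² − 191·650783² = 1 ✓
n=2: (8994000,650783)∘(8994000,650783) = (8994000·8994000+191·650783·650783, 8994000·650783+650783·8994000) = (161784071999999,11706284604000)
n=3: (161784071999999,11706284604000)∘(8994000,650783) = (8994000·161784071999999+191·650783·11706284604000, 8994000·11706284604000+650783·161784071999999) = (2910171887135973018000,210572647456751349217)
n=4: (2910171887135973018000,210572647456751349217)∘(8994000,650783) = (8994000·2910171887135973018000+191·650783·210572647456751349217, 8994000·210572647456751349217+650783·2910171887135973018000) = (52348171905801720863712000001,3787780782452031563430792000)

8994000 650783
161784071999999 11706284604000
2910171887135973018000 210572647456751349217
52348171905801720863712000001 3787780782452031563430792000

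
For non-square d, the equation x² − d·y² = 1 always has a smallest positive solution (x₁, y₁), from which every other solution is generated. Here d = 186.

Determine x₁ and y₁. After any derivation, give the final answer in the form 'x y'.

√186 = [13; 1,1,1,3,4,3,1,1,1,26, …], period ℓ=10 (even) → k=9
step 0: (13, 1)  from 13·(1,0) + (0,1)
…
step 2: (27, 2)  from 1·(14,1) + (13,1)
step 3: (41, 3)  from 1·(27,2) + (14,1)
step 4: (150, 11)  from 3·(41,3) + (27,2)
…
step 8: (4787, 351)  from 1·(2714,199) + (2073,152)
step 9: (7501, 550)  from 1·(4787,351) + (2714,199)
fundamental: x₁=7501, y₁=550  (since 56265001 − 186·302500 = 1)

7501 550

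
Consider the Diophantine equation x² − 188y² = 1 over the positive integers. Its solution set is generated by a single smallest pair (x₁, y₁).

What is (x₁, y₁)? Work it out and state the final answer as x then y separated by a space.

4607 336

√188 → a₀=13, period (1,2,2,6,2,2,1,26); ℓ=8 even so k=7
a_0=13:  p_0=13·1+0=13,  q_0=13·0+1=1
a_1=1:  p_1=1·13+1=14,  q_1=1·1+0=1
…
a_5=2:  p_5=2·617+96=1330,  q_5=2·45+7=97
a_6=2:  p_6=2·1330+617=3277,  q_6=2·97+45=239
a_7=1:  p_7=1·3277+1330=4607,  q_7=1·239+97=336
fundamental: x₁=4607, y₁=336  (since 21224449 − 188·112896 = 1)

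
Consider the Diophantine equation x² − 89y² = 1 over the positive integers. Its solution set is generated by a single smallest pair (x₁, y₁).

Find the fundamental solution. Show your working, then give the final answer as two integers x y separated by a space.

[9; 2,3,3,2,18] for √89; ℓ=5 ⇒ convergent index 9
k=0  a_k=9  p_k/q_k = 9/1
k=1  a_k=2  p_k/q_k = 19/2
…
k=3  a_k=3  p_k/q_k = 217/23
k=4  a_k=2  p_k/q_k = 500/53
k=5  a_k=18  p_k/q_k = 9217/977
k=6  a_k=2  p_k/q_k = 18934/2007
k=7  a_k=3  p_k/q_k = 66019/6998
k=8  a_k=3  p_k/q_k = 216991/23001
k=9  a_k=2  p_k/q_k = 500001/53000
fundamental: x₁=500001, y₁=53000  (since 250001000001 − 89·2809000000 = 1)

500001 53000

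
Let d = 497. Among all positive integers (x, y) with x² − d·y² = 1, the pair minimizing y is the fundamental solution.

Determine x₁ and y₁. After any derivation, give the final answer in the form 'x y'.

d=497: √d = [22; 3,2,2,5,6,5,2,2,3,44] (ℓ=10, even), read p_9/q_9
step 0: (22, 1)  from 22·(1,0) + (0,1)
…
step 5: (12685, 569)  from 6·(2051,92) + (379,17)
step 6: (65476, 2937)  from 5·(12685,569) + (2051,92)
…
step 8: (352750, 15823)  from 2·(143637,6443) + (65476,2937)
step 9: (1201887, 53912)  from 3·(352750,15823) + (143637,6443)
fundamental: x₁=1201887, y₁=53912  (since 1444532360769 − 497·2906503744 = 1)

1201887 53912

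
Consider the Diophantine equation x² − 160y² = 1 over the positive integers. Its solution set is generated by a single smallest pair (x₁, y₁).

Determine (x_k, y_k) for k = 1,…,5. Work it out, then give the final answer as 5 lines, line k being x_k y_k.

721 57
1039681 82194
1499219281 118523691
2161873163521 170911080228
3117419602578001 246453659165085

√160 = [12; 1,1,1,5,1,1,1,24, …], period ℓ=8 (even) → k=7
step 0: (12, 1)  from 12·(1,0) + (0,1)
step 1: (13, 1)  from 1·(12,1) + (1,0)
step 2: (25, 2)  from 1·(13,1) + (12,1)
…
step 4: (215, 17)  from 5·(38,3) + (25,2)
step 5: (253, 20)  from 1·(215,17) + (38,3)
step 6: (468, 37)  from 1·(253,20) + (215,17)
step 7: (721, 57)  from 1·(468,37) + (253,20)
→ (721, 57).  Check: 721²=519841, 160·57²=519840, difference 1.
n=2: (721,57)∘(721,57) = (721·721+160·57·57, 721·57+57·721) = (1039681,82194)
n=3: (1039681,82194)∘(721,57) = (721·1039681+160·57·82194, 721·82194+57·1039681) = (1499219281,118523691)
n=4: (1499219281,118523691)∘(721,57) = (721·1499219281+160·57·118523691, 721·118523691+57·1499219281) = (2161873163521,170911080228)
n=5: (2161873163521,170911080228)∘(721,57) = (721·2161873163521+160·57·170911080228, 721·170911080228+57·2161873163521) = (3117419602578001,246453659165085)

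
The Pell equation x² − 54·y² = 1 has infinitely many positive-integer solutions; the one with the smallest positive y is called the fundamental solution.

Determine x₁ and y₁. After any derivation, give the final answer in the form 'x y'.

[7; 2,1,6,1,2,14] for √54; ℓ=6 ⇒ convergent index 5
a_0=7:  p_0=7·1+0=7,  q_0=7·0+1=1
…
a_4=1:  p_4=1·147+22=169,  q_4=1·20+3=23
a_5=2:  p_5=2·169+147=485,  q_5=2·23+20=66
fundamental: x₁=485, y₁=66  (since 235225 − 54·4356 = 1)

485 66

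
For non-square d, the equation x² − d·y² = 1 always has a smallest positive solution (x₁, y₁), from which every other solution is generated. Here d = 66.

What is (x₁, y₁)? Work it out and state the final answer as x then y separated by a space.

√66 = [8; 8,16, …], period ℓ=2 (even) → k=1
a_0=8:  p_0=8·1+0=8,  q_0=8·0+1=1
a_1=8:  p_1=8·8+1=65,  q_1=8·1+0=8
→ (65, 8).  Check: 65²=4225, 66·8²=4224, difference 1.

65 8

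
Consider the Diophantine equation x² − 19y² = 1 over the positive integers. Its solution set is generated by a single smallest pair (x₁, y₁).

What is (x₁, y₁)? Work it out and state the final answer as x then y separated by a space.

√19 → a₀=4, period (2,1,3,1,2,8); ℓ=6 even so k=5
a_0=4:  p_0=4·1+0=4,  q_0=4·0+1=1
…
a_4=1:  p_4=1·48+13=61,  q_4=1·11+3=14
a_5=2:  p_5=2·61+48=170,  q_5=2·14+11=39
fundamental: x₁=170, y₁=39  (since 28900 − 19·1521 = 1)

170 39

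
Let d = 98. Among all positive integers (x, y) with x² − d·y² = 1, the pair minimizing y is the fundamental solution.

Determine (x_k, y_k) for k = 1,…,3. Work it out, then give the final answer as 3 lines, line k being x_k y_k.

[9; 1,8,1,18] for √98; ℓ=4 ⇒ convergent index 3
a_0=9:  p_0=9·1+0=9,  q_0=9·0+1=1
a_1=1:  p_1=1·9+1=10,  q_1=1·1+0=1
a_2=8:  p_2=8·10+9=89,  q_2=8·1+1=9
a_3=1:  p_3=1·89+10=99,  q_3=1·9+1=10
(x₁, y₁) = (99, 10);  99² − 98·10² = 1 ✓
k=2:  x_2 = 99·99+98·10·10 = 19601,  y_2 = 99·10+10·99 = 1980
k=3:  x_3 = 99·19601+98·10·1980 = 3880899,  y_3 = 99·1980+10·19601 = 392030

99 10
19601 1980
3880899 392030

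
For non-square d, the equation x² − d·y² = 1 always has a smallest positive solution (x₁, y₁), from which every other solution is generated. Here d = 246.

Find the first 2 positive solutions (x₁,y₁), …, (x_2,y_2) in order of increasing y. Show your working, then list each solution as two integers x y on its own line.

88805 5662
15772656049 1005627820

√246 = [15; 1,2,5,1,14,1,5,2,1,30, …], period ℓ=10 (even) → k=9
a_0=15:  p_0=15·1+0=15,  q_0=15·0+1=1
…
a_4=1:  p_4=1·251+47=298,  q_4=1·16+3=19
…
a_6=1:  p_6=1·4423+298=4721,  q_6=1·282+19=301
a_7=5:  p_7=5·4721+4423=28028,  q_7=5·301+282=1787
a_8=2:  p_8=2·28028+4721=60777,  q_8=2·1787+301=3875
a_9=1:  p_9=1·60777+28028=88805,  q_9=1·3875+1787=5662
(x₁, y₁) = (88805, 5662);  88805² − 246·5662² = 1 ✓
n=2: (88805,5662)∘(88805,5662) = (88805·88805+246·5662·5662, 88805·5662+5662·88805) = (15772656049,1005627820)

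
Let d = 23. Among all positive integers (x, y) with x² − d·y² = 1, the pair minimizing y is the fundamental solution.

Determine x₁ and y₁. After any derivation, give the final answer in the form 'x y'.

24 5

[4; 1,3,1,8] for √23; ℓ=4 ⇒ convergent index 3
a_0=4:  p_0=4·1+0=4,  q_0=4·0+1=1
a_1=1:  p_1=1·4+1=5,  q_1=1·1+0=1
a_2=3:  p_2=3·5+4=19,  q_2=3·1+1=4
a_3=1:  p_3=1·19+5=24,  q_3=1·4+1=5
fundamental: x₁=24, y₁=5  (since 576 − 23·25 = 1)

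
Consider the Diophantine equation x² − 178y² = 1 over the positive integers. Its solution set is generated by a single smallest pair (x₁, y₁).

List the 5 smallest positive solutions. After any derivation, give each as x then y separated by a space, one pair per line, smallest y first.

1601 120
5126401 384240
16414734401 1230336360
52559974425601 3939536640480
168297021696040001 12614395092480600

d=178: √d = [13; 2,1,12,1,2,26] (ℓ=6, even), read p_5/q_5
step 0: (13, 1)  from 13·(1,0) + (0,1)
step 1: (27, 2)  from 2·(13,1) + (1,0)
…
step 4: (547, 41)  from 1·(507,38) + (40,3)
step 5: (1601, 120)  from 2·(547,41) + (507,38)
fundamental: x₁=1601, y₁=120  (since 2563201 − 178·14400 = 1)
k=2:  x_2 = 1601·1601+178·120·120 = 5126401,  y_2 = 1601·120+120·1601 = 384240
k=3:  x_3 = 1601·5126401+178·120·384240 = 16414734401,  y_3 = 1601·384240+120·5126401 = 1230336360
k=4:  x_4 = 1601·16414734401+178·120·1230336360 = 52559974425601,  y_4 = 1601·1230336360+120·16414734401 = 3939536640480
k=5:  x_5 = 1601·52559974425601+178·120·3939536640480 = 168297021696040001,  y_5 = 1601·3939536640480+120·52559974425601 = 12614395092480600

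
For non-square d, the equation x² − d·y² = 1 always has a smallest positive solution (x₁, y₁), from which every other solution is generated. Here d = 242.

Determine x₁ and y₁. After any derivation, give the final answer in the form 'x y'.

√242 = [15; 1,1,3,1,14,1,3,1,1,30, …], period ℓ=10 (even) → k=9
step 0: (15, 1)  from 15·(1,0) + (0,1)
…
step 2: (31, 2)  from 1·(16,1) + (15,1)
step 3: (109, 7)  from 3·(31,2) + (16,1)
step 4: (140, 9)  from 1·(109,7) + (31,2)
step 5: (2069, 133)  from 14·(140,9) + (109,7)
step 6: (2209, 142)  from 1·(2069,133) + (140,9)
step 7: (8696, 559)  from 3·(2209,142) + (2069,133)
step 8: (10905, 701)  from 1·(8696,559) + (2209,142)
step 9: (19601, 1260)  from 1·(10905,701) + (8696,559)
→ (19601, 1260).  Check: 19601²=384199201, 242·1260²=384199200, difference 1.

19601 1260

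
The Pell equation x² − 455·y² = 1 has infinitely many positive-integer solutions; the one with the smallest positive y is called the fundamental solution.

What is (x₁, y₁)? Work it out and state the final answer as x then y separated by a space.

[21; 3,42] for √455; ℓ=2 ⇒ convergent index 1
i=0: a=21 ⇒ p=21, q=1
i=1: a=3 ⇒ p=64, q=3
→ (64, 3).  Check: 64²=4096, 455·3²=4095, difference 1.

64 3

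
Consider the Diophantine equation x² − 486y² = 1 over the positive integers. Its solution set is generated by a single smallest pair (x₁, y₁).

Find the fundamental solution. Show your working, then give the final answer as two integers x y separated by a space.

485 22

[22; 22,44] for √486; ℓ=2 ⇒ convergent index 1
i=0: a=22 ⇒ p=22, q=1
i=1: a=22 ⇒ p=485, q=22
(x₁, y₁) = (485, 22);  485² − 486·22² = 1 ✓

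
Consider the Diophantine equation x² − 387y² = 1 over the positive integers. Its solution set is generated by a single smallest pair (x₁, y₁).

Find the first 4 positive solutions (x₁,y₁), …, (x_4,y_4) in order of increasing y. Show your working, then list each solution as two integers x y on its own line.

3482 177
24248647 1232628
168867574226 8584021215
1175993762661217 59779122508632

d=387: √d = [19; 1,2,19,2,1,38] (ℓ=6, even), read p_5/q_5
step 0: (19, 1)  from 19·(1,0) + (0,1)
…
step 3: (1141, 58)  from 19·(59,3) + (20,1)
step 4: (2341, 119)  from 2·(1141,58) + (59,3)
step 5: (3482, 177)  from 1·(2341,119) + (1141,58)
(x₁, y₁) = (3482, 177);  3482² − 387·177² = 1 ✓
(3482+177√387)^2 = 24248647 + 1232628√387
(3482+177√387)^3 = 168867574226 + 8584021215√387
(3482+177√387)^4 = 1175993762661217 + 59779122508632√387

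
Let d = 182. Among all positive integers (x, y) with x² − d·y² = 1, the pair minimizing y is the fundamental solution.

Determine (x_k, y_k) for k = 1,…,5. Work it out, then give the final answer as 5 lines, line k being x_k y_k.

d=182: √d = [13; 2,26] (ℓ=2, even), read p_1/q_1
k=0  a_k=13  p_k/q_k = 13/1
k=1  a_k=2  p_k/q_k = 27/2
→ (27, 2).  Check: 27²=729, 182·2²=728, difference 1.
(x_2, y_2) = (27·27 + 182·2·2, 27·2 + 2·27) = (1457, 108)
(x_3, y_3) = (27·1457 + 182·2·108, 27·108 + 2·1457) = (78651, 5830)
(x_4, y_4) = (27·78651 + 182·2·5830, 27·5830 + 2·78651) = (4245697, 314712)
(x_5, y_5) = (27·4245697 + 182·2·314712, 27·314712 + 2·4245697) = (229188987, 16988618)

27 2
1457 108
78651 5830
4245697 314712
229188987 16988618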